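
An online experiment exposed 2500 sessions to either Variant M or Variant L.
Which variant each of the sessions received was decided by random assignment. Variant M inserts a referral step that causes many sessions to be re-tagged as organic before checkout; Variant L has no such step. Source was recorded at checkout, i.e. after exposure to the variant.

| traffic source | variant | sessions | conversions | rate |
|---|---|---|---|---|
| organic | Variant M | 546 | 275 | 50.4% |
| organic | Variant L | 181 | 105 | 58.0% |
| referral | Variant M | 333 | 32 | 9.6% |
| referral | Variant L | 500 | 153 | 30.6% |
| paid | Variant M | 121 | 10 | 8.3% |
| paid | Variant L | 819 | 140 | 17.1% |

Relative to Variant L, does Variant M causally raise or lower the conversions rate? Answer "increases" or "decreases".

The traffic source-specific comparison favours Variant L throughout, but the pooled figures favour Variant M. The question is whether to condition on traffic source.
The distribution of traffic source is itself part of what the variant does — it is an intermediate outcome. Holding it fixed would remove that part of the effect; the total effect is the pooled difference.
Pooled: Variant M 31.7% vs Variant L 26.5%; Variant M is higher overall.

increases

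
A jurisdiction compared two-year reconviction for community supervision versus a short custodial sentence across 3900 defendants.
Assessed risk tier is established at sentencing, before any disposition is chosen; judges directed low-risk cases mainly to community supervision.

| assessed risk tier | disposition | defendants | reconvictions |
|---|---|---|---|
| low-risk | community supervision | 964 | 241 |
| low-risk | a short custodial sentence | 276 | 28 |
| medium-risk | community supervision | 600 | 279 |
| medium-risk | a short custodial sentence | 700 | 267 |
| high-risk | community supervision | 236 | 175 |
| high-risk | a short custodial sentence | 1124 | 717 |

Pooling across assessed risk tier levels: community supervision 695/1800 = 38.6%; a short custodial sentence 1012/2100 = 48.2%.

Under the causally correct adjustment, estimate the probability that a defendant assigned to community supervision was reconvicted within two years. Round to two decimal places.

Assessed risk tier is set before the disposition has any effect — it is not caused by the disposition — and it independently drives the outcome. That makes it a confounder, so the causal comparison is within assessed risk tier levels.
Standardising community supervision to the population assessed risk tier mix: 0.318·241/964 + 0.333·279/600 + 0.349·175/236 = 0.493.

0.49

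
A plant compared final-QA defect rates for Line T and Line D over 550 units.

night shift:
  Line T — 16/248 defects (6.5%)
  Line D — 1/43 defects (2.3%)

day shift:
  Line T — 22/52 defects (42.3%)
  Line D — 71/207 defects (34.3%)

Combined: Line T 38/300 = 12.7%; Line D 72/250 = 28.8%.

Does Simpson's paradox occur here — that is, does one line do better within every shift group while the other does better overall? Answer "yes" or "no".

yes

Within each shift level (night shift 6.5% vs 2.3%; day shift 42.3% vs 34.3%), Line D has the lower rate every time. Pooled: 12.7% vs 28.8% — Line T has the lower rate overall. The two comparisons disagree.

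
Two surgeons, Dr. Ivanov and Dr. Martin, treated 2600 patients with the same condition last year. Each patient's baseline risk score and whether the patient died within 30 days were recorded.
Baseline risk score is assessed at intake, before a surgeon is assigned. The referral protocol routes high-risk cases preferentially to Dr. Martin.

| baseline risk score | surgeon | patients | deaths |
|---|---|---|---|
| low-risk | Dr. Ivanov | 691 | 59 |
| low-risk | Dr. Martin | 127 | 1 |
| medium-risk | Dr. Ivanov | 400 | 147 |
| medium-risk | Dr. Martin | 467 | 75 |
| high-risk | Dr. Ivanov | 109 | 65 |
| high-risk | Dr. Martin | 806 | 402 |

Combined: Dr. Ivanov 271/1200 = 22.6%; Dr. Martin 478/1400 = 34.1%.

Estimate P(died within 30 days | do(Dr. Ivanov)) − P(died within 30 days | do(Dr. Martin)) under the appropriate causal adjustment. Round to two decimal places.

The baseline risk score-specific comparison favours Dr. Martin throughout, but the pooled figures favour Dr. Ivanov. The question is whether to condition on baseline risk score.
Baseline risk score differs across surgeons for reasons unrelated to any effect of the surgeon itself, and it separately predicts the outcome — a classic confounder. We must compare within baseline risk score levels.
Adjusting over the population distribution of baseline risk score: 0.315·(0.085−0.008) + 0.333·(0.367−0.161) + 0.352·(0.596−0.499) = +0.128.

+0.13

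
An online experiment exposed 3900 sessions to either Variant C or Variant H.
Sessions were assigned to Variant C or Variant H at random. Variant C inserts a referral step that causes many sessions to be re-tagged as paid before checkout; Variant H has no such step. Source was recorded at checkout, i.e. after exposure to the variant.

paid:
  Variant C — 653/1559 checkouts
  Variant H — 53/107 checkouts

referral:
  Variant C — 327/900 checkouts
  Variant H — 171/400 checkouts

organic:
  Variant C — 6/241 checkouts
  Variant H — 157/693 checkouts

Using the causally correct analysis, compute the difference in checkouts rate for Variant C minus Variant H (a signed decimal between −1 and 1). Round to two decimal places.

The stratified and pooled comparisons disagree (Variant H wins within each traffic source; Variant C wins overall), so the answer turns on the causal role of traffic source.
Traffic source lies on the pathway variant → traffic source → outcome, so adjusting for it blocks the indirect effect. For the total causal effect of variant, use the unadjusted pooled rates.
The causal difference is the pooled difference: 0.365 − 0.318 = +0.048.

+0.05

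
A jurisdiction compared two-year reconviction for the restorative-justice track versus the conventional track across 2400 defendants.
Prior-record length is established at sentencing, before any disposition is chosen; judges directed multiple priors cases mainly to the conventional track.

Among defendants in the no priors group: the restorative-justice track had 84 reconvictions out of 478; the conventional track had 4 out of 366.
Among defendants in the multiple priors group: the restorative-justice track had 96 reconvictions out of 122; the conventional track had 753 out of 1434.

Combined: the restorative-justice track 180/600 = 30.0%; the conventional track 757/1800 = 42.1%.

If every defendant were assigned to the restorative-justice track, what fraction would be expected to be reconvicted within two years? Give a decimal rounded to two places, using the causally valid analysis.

0.57

Nothing the disposition does changes prior-record length; the imbalance is an allocation artefact. With prior-record length also predicting the outcome, the pooled figure is confounded, and the within-stratum comparison is the causal one.
Standardising the restorative-justice track to the population prior-record length mix: 0.352·84/478 + 0.648·96/122 = 0.572.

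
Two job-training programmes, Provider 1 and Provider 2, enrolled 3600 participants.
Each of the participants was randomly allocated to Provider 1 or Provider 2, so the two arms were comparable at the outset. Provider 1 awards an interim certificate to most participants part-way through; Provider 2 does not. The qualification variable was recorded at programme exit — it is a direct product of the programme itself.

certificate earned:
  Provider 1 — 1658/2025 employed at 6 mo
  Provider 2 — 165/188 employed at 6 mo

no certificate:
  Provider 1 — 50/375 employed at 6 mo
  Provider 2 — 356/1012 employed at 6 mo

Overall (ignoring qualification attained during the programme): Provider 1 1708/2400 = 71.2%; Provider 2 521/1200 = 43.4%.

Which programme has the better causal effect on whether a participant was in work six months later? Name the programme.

Provider 1

Qualification attained during the programme here is a post-treatment variable shaped by the programme; conditioning on it would introduce bias rather than remove it. The overall comparison is the causal one.
Pooled: Provider 1 71.2% vs Provider 2 43.4%; Provider 1 is higher overall.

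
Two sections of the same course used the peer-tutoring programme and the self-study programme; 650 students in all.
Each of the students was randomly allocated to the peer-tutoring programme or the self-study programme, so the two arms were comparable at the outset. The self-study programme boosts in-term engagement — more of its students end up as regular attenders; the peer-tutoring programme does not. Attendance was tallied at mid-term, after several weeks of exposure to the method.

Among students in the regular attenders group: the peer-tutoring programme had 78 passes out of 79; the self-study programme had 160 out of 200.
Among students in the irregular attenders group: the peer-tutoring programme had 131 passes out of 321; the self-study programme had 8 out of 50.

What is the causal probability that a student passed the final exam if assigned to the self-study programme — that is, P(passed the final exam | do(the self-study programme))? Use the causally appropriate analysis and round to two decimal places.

Because the teaching method influences mid-term attendance, mid-term attendance is a post-treatment mediator, not a confounder. Stratifying on it would bias the estimate; the causal effect is the crude pooled difference.
So P(outcome | do(the self-study programme)) is just the pooled rate for the self-study programme: 168/250 = 0.672.

0.67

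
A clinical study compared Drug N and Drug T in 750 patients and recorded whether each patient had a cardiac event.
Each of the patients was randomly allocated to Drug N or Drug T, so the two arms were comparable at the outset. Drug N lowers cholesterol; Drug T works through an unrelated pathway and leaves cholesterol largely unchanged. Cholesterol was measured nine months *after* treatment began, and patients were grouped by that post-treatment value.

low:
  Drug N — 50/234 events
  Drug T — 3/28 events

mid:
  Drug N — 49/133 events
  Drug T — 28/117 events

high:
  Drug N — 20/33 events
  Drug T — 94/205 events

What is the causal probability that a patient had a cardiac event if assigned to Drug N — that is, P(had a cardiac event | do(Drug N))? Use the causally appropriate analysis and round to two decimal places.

The distribution of cholesterol is itself part of what the drug does — it is an intermediate outcome. Holding it fixed would remove that part of the effect; the total effect is the pooled difference.
So P(outcome | do(Drug N)) is just the pooled rate for Drug N: 119/400 = 0.297.

0.30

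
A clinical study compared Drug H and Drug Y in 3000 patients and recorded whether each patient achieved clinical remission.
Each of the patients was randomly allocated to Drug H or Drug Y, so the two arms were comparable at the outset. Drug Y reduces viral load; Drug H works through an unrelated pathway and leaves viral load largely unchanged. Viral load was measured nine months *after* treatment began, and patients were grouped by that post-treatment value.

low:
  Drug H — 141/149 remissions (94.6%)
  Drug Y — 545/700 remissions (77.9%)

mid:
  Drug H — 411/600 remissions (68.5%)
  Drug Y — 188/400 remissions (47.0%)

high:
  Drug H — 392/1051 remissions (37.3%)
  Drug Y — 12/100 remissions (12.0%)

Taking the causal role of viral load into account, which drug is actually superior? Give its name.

The distribution of viral load is itself part of what the drug does — it is an intermediate outcome. Holding it fixed would remove that part of the effect; the total effect is the pooled difference.
Pooled: Drug H 52.4% vs Drug Y 62.1%; Drug Y is higher overall.

Drug Y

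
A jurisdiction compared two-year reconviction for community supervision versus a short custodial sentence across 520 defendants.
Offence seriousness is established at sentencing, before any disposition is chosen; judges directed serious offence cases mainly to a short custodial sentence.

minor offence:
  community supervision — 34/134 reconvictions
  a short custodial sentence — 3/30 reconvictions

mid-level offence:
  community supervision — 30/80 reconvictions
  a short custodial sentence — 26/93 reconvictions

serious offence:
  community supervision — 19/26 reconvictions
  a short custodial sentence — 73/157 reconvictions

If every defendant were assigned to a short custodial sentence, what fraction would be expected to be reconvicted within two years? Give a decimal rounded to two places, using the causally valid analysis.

0.29

a short custodial sentence is lower inside every offence seriousness stratum but community supervision is lower in aggregate. Whether to stratify depends on how offence seriousness relates to the disposition.
Since offence seriousness is a pre-existing factor (not a product of the disposition) and it affects the outcome on its own, it is a confounder. The stratified rates, not the pooled rate, identify the causal effect.
Standardising a short custodial sentence to the population offence seriousness mix: 0.315·3/30 + 0.333·26/93 + 0.352·73/157 = 0.288.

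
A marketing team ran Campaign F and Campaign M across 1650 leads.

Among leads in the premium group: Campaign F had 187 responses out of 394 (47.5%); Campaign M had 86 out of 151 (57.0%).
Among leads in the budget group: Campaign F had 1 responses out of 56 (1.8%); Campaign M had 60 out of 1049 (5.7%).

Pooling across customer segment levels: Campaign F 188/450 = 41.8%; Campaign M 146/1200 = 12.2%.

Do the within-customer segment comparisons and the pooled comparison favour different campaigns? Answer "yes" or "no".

yes

Within each customer segment level (premium 47.5% vs 57.0%; budget 1.8% vs 5.7%), Campaign M has the higher rate every time. Pooled: 41.8% vs 12.2% — Campaign F has the higher rate overall. The two comparisons disagree.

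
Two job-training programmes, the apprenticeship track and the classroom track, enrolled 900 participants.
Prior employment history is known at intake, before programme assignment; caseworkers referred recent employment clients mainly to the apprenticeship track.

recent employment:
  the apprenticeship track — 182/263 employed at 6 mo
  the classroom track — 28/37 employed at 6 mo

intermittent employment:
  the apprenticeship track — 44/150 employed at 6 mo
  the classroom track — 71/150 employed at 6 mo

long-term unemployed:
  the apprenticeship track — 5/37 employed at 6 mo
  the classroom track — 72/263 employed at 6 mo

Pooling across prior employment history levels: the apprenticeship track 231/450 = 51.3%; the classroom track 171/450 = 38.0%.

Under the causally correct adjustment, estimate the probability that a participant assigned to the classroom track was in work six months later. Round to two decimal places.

the classroom track is higher inside every prior employment history stratum but the apprenticeship track is higher in aggregate. Whether to stratify depends on how prior employment history relates to the programme.
Since prior employment history is a pre-existing factor (not a product of the programme) and it affects the outcome on its own, it is a confounder. The stratified rates, not the pooled rate, identify the causal effect.
Standardising the classroom track to the population prior employment history mix: 0.333·28/37 + 0.333·71/150 + 0.333·72/263 = 0.501.

0.50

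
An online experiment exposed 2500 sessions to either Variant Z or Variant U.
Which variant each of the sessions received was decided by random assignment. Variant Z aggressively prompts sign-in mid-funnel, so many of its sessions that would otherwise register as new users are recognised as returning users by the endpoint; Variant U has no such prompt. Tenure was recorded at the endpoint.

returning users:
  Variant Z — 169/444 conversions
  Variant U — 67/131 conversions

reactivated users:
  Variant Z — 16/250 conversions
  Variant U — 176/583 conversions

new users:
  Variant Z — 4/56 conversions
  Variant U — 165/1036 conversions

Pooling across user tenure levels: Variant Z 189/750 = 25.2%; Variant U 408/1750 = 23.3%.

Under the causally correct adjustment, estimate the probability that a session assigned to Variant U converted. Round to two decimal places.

Stratifying would compare variants among sessions the variants themselves sorted into user tenure groups — a form of selection on an intermediate. The unconditioned pooled rates give the total causal effect.
So P(outcome | do(Variant U)) is just the pooled rate for Variant U: 408/1750 = 0.233.

0.23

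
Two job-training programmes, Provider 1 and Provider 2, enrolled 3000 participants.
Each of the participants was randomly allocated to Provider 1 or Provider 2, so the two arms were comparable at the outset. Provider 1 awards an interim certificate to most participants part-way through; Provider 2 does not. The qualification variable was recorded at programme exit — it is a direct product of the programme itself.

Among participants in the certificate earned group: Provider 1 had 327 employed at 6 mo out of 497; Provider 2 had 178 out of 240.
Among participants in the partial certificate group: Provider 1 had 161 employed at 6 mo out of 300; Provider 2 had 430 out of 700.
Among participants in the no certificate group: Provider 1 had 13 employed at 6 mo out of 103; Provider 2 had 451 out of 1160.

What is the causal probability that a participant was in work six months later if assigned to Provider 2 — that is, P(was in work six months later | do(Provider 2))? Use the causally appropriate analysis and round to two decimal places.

Provider 2 is higher inside every qualification attained during the programme stratum but Provider 1 is higher in aggregate. Whether to stratify depends on how qualification attained during the programme relates to the programme.
Because the programme influences qualification attained during the programme, qualification attained during the programme is a post-treatment mediator, not a confounder. Stratifying on it would bias the estimate; the causal effect is the crude pooled difference.
So P(outcome | do(Provider 2)) is just the pooled rate for Provider 2: 1059/2100 = 0.504.

0.50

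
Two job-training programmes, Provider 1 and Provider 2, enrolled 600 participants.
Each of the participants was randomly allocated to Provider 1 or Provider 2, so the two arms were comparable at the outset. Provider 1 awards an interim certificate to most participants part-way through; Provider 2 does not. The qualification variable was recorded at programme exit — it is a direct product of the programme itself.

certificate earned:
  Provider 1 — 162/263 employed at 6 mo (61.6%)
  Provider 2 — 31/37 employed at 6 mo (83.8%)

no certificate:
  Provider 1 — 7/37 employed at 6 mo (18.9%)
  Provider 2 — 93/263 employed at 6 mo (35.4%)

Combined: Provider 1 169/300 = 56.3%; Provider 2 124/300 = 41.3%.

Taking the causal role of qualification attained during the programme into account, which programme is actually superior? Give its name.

Because the programme influences qualification attained during the programme, qualification attained during the programme is a post-treatment mediator, not a confounder. Stratifying on it would bias the estimate; the causal effect is the crude pooled difference.
Pooled: Provider 1 56.3% vs Provider 2 41.3%; Provider 1 is higher overall.

Provider 1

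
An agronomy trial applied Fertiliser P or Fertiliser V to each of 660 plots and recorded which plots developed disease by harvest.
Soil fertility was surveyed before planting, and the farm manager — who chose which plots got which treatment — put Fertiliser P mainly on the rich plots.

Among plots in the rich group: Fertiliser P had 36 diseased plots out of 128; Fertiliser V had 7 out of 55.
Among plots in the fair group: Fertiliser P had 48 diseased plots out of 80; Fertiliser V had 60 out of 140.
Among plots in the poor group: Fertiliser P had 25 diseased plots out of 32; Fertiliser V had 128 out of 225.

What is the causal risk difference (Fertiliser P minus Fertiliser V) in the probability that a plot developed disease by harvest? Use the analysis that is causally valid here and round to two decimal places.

Fertiliser V is lower inside every soil fertility stratum but Fertiliser P is lower in aggregate. Whether to stratify depends on how soil fertility relates to the fertiliser.
Soil fertility differs across fertilisers for reasons unrelated to any effect of the fertiliser itself, and it separately predicts the outcome — a classic confounder. We must compare within soil fertility levels.
Adjusting over the population distribution of soil fertility: 0.277·(0.281−0.127) + 0.333·(0.600−0.429) + 0.389·(0.781−0.569) = +0.183.

+0.18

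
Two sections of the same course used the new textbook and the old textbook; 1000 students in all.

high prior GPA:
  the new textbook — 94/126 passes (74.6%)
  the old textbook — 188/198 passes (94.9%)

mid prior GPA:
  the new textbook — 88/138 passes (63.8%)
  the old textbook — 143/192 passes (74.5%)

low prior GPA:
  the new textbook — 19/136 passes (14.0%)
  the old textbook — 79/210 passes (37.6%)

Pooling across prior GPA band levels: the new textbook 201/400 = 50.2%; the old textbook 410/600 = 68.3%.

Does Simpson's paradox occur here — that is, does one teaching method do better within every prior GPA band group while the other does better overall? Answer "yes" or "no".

no

Within each prior GPA band level (high prior GPA 74.6% vs 94.9%; mid prior GPA 63.8% vs 74.5%; low prior GPA 14.0% vs 37.6%), the old textbook has the higher rate every time. Pooled: 50.2% vs 68.3% — the old textbook has the higher rate overall. They agree.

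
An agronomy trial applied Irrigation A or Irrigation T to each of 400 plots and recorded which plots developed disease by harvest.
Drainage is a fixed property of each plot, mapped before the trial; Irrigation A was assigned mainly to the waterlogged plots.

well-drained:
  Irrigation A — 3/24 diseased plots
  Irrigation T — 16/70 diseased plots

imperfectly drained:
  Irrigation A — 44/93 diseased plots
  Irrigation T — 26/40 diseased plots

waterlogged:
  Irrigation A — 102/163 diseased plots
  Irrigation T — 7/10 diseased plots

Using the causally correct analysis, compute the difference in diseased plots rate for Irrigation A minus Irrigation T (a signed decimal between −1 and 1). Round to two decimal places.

-0.12

Nothing the irrigation does changes field drainage; the imbalance is an allocation artefact. With field drainage also predicting the outcome, the pooled figure is confounded, and the within-stratum comparison is the causal one.
Adjusting over the population distribution of field drainage: 0.235·(0.125−0.229) + 0.333·(0.473−0.650) + 0.432·(0.626−0.700) = -0.115.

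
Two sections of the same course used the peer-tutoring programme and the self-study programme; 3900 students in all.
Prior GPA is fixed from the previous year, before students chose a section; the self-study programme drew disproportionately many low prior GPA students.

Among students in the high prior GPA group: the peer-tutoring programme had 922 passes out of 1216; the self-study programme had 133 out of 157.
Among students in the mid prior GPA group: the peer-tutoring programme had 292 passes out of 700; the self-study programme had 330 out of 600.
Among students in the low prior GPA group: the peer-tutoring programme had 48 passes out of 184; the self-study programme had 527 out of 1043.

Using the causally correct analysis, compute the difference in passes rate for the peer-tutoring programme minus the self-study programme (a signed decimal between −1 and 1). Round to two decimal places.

Prior GPA band satisfies the back-door criterion: it is not a descendant of the teaching method, and it blocks the spurious path from teaching method to outcome. Adjusting for it (i.e., using the within-prior GPA band rates) gives the causal effect.
Adjusting over the population distribution of prior GPA band: 0.352·(0.758−0.847) + 0.333·(0.417−0.550) + 0.315·(0.261−0.505) = -0.152.

-0.15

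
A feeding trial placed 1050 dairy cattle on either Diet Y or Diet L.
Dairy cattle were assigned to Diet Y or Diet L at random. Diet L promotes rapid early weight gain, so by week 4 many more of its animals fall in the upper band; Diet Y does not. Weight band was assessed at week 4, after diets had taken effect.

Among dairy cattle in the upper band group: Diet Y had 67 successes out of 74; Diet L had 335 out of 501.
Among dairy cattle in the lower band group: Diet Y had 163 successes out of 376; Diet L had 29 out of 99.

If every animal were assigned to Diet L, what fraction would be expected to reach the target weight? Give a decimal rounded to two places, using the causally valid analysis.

Week-4 weight band here is a post-treatment variable shaped by the diet; conditioning on it would introduce bias rather than remove it. The overall comparison is the causal one.
So P(outcome | do(Diet L)) is just the pooled rate for Diet L: 364/600 = 0.607.

0.61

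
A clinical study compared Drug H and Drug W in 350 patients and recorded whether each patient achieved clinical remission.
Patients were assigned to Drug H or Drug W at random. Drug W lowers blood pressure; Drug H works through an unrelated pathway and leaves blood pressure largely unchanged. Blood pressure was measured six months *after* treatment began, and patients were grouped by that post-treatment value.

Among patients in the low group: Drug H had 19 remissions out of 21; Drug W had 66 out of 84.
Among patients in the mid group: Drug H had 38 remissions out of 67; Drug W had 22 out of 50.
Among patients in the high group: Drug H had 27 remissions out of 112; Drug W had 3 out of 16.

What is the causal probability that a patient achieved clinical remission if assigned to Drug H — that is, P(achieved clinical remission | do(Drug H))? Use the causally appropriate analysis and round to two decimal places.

The stratified and pooled comparisons disagree (Drug H wins within each blood pressure; Drug W wins overall), so the answer turns on the causal role of blood pressure.
Blood pressure here is a post-treatment variable shaped by the drug; conditioning on it would introduce bias rather than remove it. The overall comparison is the causal one.
So P(outcome | do(Drug H)) is just the pooled rate for Drug H: 84/200 = 0.420.

0.42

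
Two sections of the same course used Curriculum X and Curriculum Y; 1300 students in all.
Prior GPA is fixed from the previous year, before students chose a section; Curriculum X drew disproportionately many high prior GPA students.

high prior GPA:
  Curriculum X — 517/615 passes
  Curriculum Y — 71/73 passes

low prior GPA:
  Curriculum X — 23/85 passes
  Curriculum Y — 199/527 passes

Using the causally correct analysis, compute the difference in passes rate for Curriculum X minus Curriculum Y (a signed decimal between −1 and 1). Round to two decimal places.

The prior GPA band-specific comparison favours Curriculum Y throughout, but the pooled figures favour Curriculum X. The question is whether to condition on prior GPA band.
Nothing the teaching method does changes prior GPA band; the imbalance is an allocation artefact. With prior GPA band also predicting the outcome, the pooled figure is confounded, and the within-stratum comparison is the causal one.
Adjusting over the population distribution of prior GPA band: 0.529·(0.841−0.973) + 0.471·(0.271−0.378) = -0.120.

-0.12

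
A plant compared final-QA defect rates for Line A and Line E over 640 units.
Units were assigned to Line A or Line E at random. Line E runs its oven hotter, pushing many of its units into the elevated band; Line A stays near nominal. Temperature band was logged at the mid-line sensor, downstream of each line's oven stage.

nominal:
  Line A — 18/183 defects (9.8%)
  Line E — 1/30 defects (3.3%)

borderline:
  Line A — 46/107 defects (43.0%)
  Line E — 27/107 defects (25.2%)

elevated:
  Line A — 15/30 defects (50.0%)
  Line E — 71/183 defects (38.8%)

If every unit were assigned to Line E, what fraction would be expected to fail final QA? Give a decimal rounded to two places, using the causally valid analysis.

The in-process temperature band-specific comparison favours Line E throughout, but the pooled figures favour Line A. The question is whether to condition on in-process temperature band.
Stratifying would compare lines among units the lines themselves sorted into in-process temperature band groups — a form of selection on an intermediate. The unconditioned pooled rates give the total causal effect.
So P(outcome | do(Line E)) is just the pooled rate for Line E: 99/320 = 0.309.

0.31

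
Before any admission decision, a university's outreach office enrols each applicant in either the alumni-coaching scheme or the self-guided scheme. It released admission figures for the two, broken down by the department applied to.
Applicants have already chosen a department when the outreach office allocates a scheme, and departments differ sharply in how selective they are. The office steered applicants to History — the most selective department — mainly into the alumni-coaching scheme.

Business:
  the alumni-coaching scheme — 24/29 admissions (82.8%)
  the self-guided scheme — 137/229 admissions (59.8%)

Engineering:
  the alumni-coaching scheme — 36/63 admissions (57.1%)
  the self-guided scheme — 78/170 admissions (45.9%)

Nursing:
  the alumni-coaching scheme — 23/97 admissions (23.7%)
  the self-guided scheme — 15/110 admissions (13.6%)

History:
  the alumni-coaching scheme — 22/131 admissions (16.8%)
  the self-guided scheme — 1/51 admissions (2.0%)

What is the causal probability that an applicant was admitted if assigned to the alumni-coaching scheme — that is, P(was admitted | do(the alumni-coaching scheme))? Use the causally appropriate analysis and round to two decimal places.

Nothing the outreach scheme does changes department; the imbalance is an allocation artefact. With department also predicting the outcome, the pooled figure is confounded, and the within-stratum comparison is the causal one.
Standardising the alumni-coaching scheme to the population department mix: 0.293·24/29 + 0.265·36/63 + 0.235·23/97 + 0.207·22/131 = 0.484.

0.48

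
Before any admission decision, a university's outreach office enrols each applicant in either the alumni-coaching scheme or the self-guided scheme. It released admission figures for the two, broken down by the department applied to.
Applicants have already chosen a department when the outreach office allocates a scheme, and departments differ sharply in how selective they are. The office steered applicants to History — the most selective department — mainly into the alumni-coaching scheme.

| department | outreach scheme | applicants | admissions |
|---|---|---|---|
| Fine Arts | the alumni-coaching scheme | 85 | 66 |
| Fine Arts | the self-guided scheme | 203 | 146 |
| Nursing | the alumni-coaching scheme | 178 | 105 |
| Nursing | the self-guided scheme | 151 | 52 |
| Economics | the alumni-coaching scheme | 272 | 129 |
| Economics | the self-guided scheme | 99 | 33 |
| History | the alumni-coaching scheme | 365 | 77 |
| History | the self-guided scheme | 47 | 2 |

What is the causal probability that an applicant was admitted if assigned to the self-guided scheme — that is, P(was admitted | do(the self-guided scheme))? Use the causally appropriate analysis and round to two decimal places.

Department is set before the outreach scheme has any effect — it is not caused by the outreach scheme — and it independently drives the outcome. That makes it a confounder, so the causal comparison is within department levels.
Standardising the self-guided scheme to the population department mix: 0.206·146/203 + 0.235·52/151 + 0.265·33/99 + 0.294·2/47 = 0.330.

0.33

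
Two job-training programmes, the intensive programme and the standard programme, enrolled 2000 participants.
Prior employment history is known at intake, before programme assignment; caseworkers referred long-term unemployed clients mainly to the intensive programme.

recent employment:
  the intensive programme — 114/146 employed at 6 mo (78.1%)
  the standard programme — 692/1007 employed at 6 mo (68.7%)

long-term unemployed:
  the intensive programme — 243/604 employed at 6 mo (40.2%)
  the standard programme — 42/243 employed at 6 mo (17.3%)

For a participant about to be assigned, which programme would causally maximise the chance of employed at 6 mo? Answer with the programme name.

the intensive programme

Prior employment history satisfies the back-door criterion: it is not a descendant of the programme, and it blocks the spurious path from programme to outcome. Adjusting for it (i.e., using the within-prior employment history rates) gives the causal effect.
Within each level — recent employment: 78.1% vs 68.7%; long-term unemployed: 40.2% vs 17.3% — the intensive programme is higher every time.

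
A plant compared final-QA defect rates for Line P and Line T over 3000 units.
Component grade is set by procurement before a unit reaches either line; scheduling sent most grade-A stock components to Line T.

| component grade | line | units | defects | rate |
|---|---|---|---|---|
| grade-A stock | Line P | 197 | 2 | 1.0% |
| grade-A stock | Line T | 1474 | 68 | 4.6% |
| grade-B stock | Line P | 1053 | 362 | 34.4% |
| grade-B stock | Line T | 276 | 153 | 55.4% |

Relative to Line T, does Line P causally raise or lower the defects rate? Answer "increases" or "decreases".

decreases

Component grade differs across lines for reasons unrelated to any effect of the line itself, and it separately predicts the outcome — a classic confounder. We must compare within component grade levels.
Within each level — grade-A stock: 1.0% vs 4.6%; grade-B stock: 34.4% vs 55.4% — Line P is lower every time.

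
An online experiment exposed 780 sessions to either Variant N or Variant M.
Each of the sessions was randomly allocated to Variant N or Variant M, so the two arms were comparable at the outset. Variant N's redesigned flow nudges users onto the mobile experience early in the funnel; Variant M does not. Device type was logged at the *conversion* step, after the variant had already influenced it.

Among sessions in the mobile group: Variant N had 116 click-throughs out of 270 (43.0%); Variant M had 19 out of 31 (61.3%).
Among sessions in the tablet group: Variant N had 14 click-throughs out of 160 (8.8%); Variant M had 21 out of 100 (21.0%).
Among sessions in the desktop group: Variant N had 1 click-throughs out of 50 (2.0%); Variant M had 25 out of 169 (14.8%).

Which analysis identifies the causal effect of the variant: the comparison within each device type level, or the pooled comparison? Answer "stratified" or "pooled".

The device type-specific comparison favours Variant M throughout, but the pooled figures favour Variant N. The question is whether to condition on device type.
Device type lies on the pathway variant → device type → outcome, so adjusting for it blocks the indirect effect. For the total causal effect of variant, use the unadjusted pooled rates.
Pooled: Variant N 27.3% vs Variant M 21.7%; Variant N is higher overall.

pooled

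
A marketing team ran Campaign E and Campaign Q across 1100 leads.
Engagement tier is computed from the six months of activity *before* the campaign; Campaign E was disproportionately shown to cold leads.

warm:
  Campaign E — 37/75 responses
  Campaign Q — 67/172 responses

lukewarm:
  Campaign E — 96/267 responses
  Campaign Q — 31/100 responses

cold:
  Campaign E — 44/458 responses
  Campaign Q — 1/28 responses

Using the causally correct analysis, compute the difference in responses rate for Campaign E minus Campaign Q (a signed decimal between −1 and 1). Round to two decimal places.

Nothing the campaign does changes engagement tier; the imbalance is an allocation artefact. With engagement tier also predicting the outcome, the pooled figure is confounded, and the within-stratum comparison is the causal one.
Adjusting over the population distribution of engagement tier: 0.225·(0.493−0.390) + 0.334·(0.360−0.310) + 0.442·(0.096−0.036) = +0.067.

+0.07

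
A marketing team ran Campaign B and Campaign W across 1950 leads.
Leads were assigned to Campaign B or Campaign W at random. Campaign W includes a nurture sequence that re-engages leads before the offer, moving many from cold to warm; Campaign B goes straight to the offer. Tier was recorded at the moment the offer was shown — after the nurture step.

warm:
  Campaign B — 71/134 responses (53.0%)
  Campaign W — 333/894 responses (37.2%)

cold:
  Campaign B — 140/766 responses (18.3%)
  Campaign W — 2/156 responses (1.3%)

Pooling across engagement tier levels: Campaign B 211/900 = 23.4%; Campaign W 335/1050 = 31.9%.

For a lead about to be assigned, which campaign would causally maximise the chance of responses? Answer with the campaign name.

Engagement tier here is a post-treatment variable shaped by the campaign; conditioning on it would introduce bias rather than remove it. The overall comparison is the causal one.
Pooled: Campaign B 23.4% vs Campaign W 31.9%; Campaign W is higher overall.

Campaign W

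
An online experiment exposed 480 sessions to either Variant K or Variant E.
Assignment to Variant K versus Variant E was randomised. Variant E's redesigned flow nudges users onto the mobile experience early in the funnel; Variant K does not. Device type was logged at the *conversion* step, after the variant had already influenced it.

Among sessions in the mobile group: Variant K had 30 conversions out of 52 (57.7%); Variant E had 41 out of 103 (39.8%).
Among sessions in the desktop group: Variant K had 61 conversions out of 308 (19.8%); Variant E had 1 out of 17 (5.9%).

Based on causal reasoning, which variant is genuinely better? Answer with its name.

Stratifying would compare variants among sessions the variants themselves sorted into device type groups — a form of selection on an intermediate. The unconditioned pooled rates give the total causal effect.
Pooled: Variant K 25.3% vs Variant E 35.0%; Variant E is higher overall.

Variant E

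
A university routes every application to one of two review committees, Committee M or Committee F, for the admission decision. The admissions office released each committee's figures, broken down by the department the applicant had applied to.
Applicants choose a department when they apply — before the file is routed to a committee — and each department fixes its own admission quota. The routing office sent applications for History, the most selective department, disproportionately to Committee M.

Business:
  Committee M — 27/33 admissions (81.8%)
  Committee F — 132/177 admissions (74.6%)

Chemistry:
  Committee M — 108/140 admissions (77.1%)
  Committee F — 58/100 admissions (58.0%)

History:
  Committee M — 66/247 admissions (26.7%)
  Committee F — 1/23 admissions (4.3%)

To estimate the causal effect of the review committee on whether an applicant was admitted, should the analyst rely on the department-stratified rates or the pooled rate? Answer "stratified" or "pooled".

stratified

The stratified and pooled comparisons disagree (Committee M wins within each department; Committee F wins overall), so the answer turns on the causal role of department.
The imbalance in department arose from how applicants were allocated, not from anything the review committee did; and department independently affects the outcome. The pooled gap is confounded — condition on department.
Within each level — Business: 81.8% vs 74.6%; Chemistry: 77.1% vs 58.0%; History: 26.7% vs 4.3% — Committee M is higher every time.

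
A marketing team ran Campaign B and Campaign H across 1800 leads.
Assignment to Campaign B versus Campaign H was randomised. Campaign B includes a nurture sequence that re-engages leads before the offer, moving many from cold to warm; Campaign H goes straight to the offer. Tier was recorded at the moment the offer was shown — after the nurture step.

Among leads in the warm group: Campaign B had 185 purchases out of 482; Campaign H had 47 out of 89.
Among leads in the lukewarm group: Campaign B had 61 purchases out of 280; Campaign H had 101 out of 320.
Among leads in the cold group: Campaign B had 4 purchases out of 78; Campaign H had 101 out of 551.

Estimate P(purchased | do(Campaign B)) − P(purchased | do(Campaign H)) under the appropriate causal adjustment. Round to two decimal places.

Engagement tier is recorded after the campaign and is itself shifted by it — it sits on the causal path from campaign to outcome. Conditioning on a mediator would strip out part of the effect we want; the pooled comparison gives the total causal effect.
The causal difference is the pooled difference: 0.298 − 0.259 = +0.038.

+0.04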